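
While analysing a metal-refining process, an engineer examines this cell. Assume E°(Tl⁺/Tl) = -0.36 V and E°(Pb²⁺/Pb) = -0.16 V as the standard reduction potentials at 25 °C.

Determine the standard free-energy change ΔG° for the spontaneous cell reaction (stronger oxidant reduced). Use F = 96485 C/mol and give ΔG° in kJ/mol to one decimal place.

Pb²⁺/Pb (E° = -0.16 V) is the cathode; Tl⁺/Tl (E° = -0.36 V) is the anode, so E°cell = +0.20 V.
Balancing electrons gives n = 2 (lcm of 2 and 1).
ΔG° = −nFE° = −(2)(96485)(+0.20) = -38,594 J = -38.6 kJ/mol.

-38.6 kJ/mol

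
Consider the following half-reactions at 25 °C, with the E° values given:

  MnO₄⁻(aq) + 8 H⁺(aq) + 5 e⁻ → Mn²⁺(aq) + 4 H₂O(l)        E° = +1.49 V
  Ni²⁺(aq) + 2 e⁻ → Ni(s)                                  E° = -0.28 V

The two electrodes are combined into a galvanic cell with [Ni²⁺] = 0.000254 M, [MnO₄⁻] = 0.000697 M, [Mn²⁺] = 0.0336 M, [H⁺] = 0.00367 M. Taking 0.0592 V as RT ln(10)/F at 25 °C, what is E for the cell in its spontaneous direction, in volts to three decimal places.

MnO₄⁻/Mn²⁺ is the cathode (higher E°), Ni²⁺/Ni the anode: E°cell = +1.49 − (-0.28) = +1.77 V, n = 10.
Overall: 2 MnO₄⁻(aq) + 16 H⁺(aq) + 5 Ni(s) → 2 Mn²⁺(aq) + 8 H₂O(l) + 5 Ni²⁺(aq)
Q = [Mn²⁺]^2·[Ni²⁺]^5 / ([MnO₄⁻]^2·[H⁺]^16); log Q = 24.356.
E = E° − (0.0592/n) log Q = +1.77 − (0.0592/10)(24.356) = +1.626 V.

+1.626 V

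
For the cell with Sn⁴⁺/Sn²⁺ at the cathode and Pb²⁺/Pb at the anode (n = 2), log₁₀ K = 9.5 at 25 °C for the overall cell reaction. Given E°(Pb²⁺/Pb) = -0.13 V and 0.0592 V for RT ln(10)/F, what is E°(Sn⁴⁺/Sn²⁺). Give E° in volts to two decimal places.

+0.15 V

E°cell = (0.0592/n)·log K = (0.0592/2)(9.5) = +0.281 V.
Since Sn⁴⁺/Sn²⁺ is the cathode and Pb²⁺/Pb the anode, E°cell = E°(Sn⁴⁺/Sn²⁺) − E°(Pb²⁺/Pb).
So E°(Sn⁴⁺/Sn²⁺) = E°cell + E°(Pb²⁺/Pb) = +0.281 + (-0.13) = +0.15 V.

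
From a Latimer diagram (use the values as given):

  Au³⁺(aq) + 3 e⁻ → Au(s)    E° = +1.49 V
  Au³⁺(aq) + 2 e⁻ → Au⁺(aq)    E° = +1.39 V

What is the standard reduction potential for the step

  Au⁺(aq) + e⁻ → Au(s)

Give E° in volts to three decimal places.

Sequential free energies add, so n₃E°₃ = n₁E°₁ + n₂E°₂.
With n₃ = 3, and the known step contributing 2×(+1.39) V, the unknown satisfies 1·E° = 3×(+1.49) − 2×(+1.39) = +1.690.
E° = +1.690 / 1 = +1.690 V.

+1.690 V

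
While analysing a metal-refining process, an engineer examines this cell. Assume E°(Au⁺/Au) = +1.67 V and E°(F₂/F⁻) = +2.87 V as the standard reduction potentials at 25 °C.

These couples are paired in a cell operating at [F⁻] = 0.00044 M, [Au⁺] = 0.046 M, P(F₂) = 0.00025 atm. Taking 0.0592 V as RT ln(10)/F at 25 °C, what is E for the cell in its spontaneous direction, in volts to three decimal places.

+1.371 V

F₂/F⁻ is the cathode (higher E°), Au⁺/Au the anode: E°cell = +2.87 − (+1.67) = +1.20 V, n = 2.
Overall: F₂(g) + 2 Au(s) → 2 F⁻(aq) + 2 Au⁺(aq)
Q = [F⁻]^2·[Au⁺]^2 / (P(F₂)); log Q = -5.786.
E = E° − (0.0592/n) log Q = +1.20 − (0.0592/2)(-5.786) = +1.371 V.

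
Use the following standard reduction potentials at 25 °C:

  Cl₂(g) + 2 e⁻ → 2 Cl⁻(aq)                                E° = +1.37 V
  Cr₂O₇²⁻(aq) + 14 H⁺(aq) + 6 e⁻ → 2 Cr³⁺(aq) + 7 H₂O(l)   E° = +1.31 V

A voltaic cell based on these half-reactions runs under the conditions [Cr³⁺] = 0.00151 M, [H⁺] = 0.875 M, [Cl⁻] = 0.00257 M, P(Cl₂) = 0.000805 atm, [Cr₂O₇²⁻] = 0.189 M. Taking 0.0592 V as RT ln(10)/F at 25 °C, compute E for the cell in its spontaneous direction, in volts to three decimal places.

Cl₂/Cl⁻ is the cathode (higher E°), Cr₂O₇²⁻/Cr³⁺ the anode: E°cell = +1.37 − (+1.31) = +0.06 V, n = 6.
Overall: 3 Cl₂(g) + 2 Cr³⁺(aq) + 7 H₂O(l) → 6 Cl⁻(aq) + Cr₂O₇²⁻(aq) + 14 H⁺(aq)
Q = [Cl⁻]^6·[Cr₂O₇²⁻]·[H⁺]^14 / (P(Cl₂)^3·[Cr³⁺]^2); log Q = -2.151.
E = E° − (0.0592/n) log Q = +0.06 − (0.0592/6)(-2.151) = +0.081 V.

+0.081 V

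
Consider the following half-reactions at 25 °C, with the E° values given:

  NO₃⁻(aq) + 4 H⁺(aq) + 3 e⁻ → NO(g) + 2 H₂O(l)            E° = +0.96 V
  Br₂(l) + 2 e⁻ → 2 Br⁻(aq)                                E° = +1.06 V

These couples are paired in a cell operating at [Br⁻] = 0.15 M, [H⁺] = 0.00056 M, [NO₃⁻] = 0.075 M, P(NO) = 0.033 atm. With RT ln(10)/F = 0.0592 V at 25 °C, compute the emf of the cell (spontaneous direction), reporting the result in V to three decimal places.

Br₂/Br⁻ is the cathode (higher E°), NO₃⁻/NO the anode: E°cell = +1.06 − (+0.96) = +0.10 V, n = 6.
Overall: 3 Br₂(l) + 2 NO(g) + 4 H₂O(l) → 6 Br⁻(aq) + 2 NO₃⁻(aq) + 8 H⁺(aq)
Q = [Br⁻]^6·[NO₃⁻]^2·[H⁺]^8 / (P(NO)^2); log Q = -30.245.
E = E° − (0.0592/n) log Q = +0.10 − (0.0592/6)(-30.245) = +0.398 V.

+0.398 V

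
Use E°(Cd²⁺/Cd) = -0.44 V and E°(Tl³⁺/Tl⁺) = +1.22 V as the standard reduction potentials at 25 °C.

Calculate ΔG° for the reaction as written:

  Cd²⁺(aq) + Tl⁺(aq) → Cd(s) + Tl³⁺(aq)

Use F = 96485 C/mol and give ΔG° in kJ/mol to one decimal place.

+320.3 kJ/mol

As written, Cd²⁺/Cd is reduced (cathode) and Tl³⁺/Tl⁺ is oxidised (anode), so E°cell = (-0.44) − (+1.22) = -1.66 V.
Balancing electrons gives n = 2.
ΔG° = −nFE° = −(2)(96485)(-1.66) = 320,330 J = +320.3 kJ/mol.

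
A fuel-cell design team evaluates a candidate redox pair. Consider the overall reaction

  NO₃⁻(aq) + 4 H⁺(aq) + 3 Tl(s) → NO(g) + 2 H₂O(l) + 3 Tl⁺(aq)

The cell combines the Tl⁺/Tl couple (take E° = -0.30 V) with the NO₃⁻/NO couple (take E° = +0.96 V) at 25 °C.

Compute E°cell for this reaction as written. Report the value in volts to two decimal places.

+1.26 V

The NO₃⁻/NO couple has the higher reduction potential, so it is the cathode; Tl⁺/Tl is oxidised at the anode.
E°cell = E°(cathode) − E°(anode) = (+0.96) − (-0.30) = +1.26 V.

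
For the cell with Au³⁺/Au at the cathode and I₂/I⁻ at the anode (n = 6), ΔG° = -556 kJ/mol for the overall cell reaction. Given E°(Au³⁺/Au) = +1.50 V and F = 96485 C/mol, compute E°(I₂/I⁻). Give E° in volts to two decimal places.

+0.54 V

E°cell = −ΔG°/(nF) = −(-556×10³)/((6)(96485)) = +0.960 V.
Since Au³⁺/Au is the cathode and I₂/I⁻ the anode, E°cell = E°(Au³⁺/Au) − E°(I₂/I⁻).
So E°(I₂/I⁻) = E°(Au³⁺/Au) − E°cell = (+1.50) − (+0.960) = +0.54 V.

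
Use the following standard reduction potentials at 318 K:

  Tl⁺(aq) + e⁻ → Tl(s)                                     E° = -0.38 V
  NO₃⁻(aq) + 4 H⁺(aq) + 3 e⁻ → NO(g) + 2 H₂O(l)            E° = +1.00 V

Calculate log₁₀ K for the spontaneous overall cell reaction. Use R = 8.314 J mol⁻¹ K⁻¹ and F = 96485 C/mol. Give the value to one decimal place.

Cathode: NO₃⁻/NO; anode: Tl⁺/Tl. E°cell = (+1.00) − (-0.38) = +1.38 V, with n = 3.
ΔG° = −nFE° = −RT ln K, so ln K = nFE°/(RT) = (3)(96485)(+1.38) / ((8.314)(318)) = 151.086.
log₁₀ K = 151.086 / ln 10 = 65.6.

65.6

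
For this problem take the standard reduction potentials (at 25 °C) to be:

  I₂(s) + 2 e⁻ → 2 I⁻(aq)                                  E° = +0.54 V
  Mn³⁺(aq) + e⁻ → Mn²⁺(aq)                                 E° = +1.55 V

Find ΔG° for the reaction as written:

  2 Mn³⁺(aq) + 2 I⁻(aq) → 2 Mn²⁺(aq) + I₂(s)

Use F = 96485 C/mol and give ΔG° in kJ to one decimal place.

-194.9 kJ

As written, Mn³⁺/Mn²⁺ is reduced (cathode) and I₂/I⁻ is oxidised (anode), so E°cell = (+1.55) − (+0.54) = +1.01 V.
Balancing electrons gives n = 2.
ΔG° = −nFE° = −(2)(96485)(+1.01) = -194,900 J = -194.9 kJ.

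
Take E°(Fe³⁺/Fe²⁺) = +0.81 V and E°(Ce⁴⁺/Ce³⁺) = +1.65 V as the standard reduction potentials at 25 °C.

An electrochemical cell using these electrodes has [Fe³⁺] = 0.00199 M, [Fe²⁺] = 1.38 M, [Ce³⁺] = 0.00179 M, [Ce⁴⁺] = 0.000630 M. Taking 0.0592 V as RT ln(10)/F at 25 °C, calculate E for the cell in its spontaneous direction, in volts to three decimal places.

Ce⁴⁺/Ce³⁺ is the cathode (higher E°), Fe³⁺/Fe²⁺ the anode: E°cell = +1.65 − (+0.81) = +0.84 V, n = 1.
Overall: Ce⁴⁺(aq) + Fe²⁺(aq) → Ce³⁺(aq) + Fe³⁺(aq)
Q = [Ce³⁺]·[Fe³⁺] / ([Ce⁴⁺]·[Fe²⁺]); log Q = -2.388.
E = E° − (0.0592/n) log Q = +0.84 − (0.0592/1)(-2.388) = +0.981 V.

+0.981 V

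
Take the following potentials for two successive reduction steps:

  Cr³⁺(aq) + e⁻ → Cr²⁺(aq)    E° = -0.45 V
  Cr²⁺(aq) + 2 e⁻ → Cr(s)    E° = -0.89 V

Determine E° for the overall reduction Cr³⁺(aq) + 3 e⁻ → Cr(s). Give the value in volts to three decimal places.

Since ΔG° = −nFE° is additive over sequential reductions, n₃E°₃ = n₁E°₁ + n₂E°₂.
E°₃ = (1×-0.45 + 2×-0.89) / 3 = (-2.230) / 3 = -0.743 V.

-0.743 V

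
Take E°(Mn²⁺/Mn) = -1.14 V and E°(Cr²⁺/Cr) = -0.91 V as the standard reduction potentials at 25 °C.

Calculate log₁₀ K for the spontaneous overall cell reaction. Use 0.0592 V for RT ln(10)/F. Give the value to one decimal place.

7.8

Cathode: Cr²⁺/Cr; anode: Mn²⁺/Mn. E°cell = +0.23 V, n = 2.
log K = nE°cell / 0.0592 = (2)(+0.23) / 0.0592 = 7.8.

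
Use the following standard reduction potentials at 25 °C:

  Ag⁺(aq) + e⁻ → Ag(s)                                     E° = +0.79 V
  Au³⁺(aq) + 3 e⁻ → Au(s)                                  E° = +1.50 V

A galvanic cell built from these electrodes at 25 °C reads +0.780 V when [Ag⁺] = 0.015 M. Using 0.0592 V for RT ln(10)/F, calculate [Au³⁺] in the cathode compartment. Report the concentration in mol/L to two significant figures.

Au³⁺/Au is the cathode, Ag⁺/Ag the anode: E°cell = +0.71 V, n = 3.
Overall reaction: Au³⁺(aq) + 3 Ag(s) → Au(s) + 3 Ag⁺(aq); Q = [Ag⁺]^3/[Au³⁺]^1.
From E = E° − (0.0592/n) log Q: log Q = (E° − E)·n/0.0592 = (+0.71 − (+0.780))·3/0.0592 = -3.5473.
So 1·log[Au³⁺] = 3·log(0.015) − log Q = -5.4717 − (-3.5473) = -1.9244; [Au³⁺] = 10^(-1.9244) ≈ 0.012 M.

0.012 M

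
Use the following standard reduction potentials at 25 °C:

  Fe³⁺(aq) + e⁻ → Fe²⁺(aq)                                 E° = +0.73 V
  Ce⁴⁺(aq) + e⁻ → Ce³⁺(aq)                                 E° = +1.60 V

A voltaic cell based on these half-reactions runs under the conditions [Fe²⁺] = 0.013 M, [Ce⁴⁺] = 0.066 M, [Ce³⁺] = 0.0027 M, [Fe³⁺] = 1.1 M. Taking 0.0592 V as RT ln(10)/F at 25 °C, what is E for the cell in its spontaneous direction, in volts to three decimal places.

+0.838 V

Ce⁴⁺/Ce³⁺ is the cathode (higher E°), Fe³⁺/Fe²⁺ the anode: E°cell = +1.60 − (+0.73) = +0.87 V, n = 1.
Overall: Ce⁴⁺(aq) + Fe²⁺(aq) → Ce³⁺(aq) + Fe³⁺(aq)
Q = [Ce³⁺]·[Fe³⁺] / ([Ce⁴⁺]·[Fe²⁺]); log Q = 0.539.
E = E° − (0.0592/n) log Q = +0.87 − (0.0592/1)(0.539) = +0.838 V.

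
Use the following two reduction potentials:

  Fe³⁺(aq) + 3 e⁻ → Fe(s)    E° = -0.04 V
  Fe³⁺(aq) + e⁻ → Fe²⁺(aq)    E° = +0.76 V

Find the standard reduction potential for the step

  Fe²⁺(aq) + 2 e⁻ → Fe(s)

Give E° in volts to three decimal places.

Sequential free energies add, so n₃E°₃ = n₁E°₁ + n₂E°₂.
With n₃ = 3, and the known step contributing 1×(+0.76) V, the unknown satisfies 2·E° = 3×(-0.04) − 1×(+0.76) = -0.880.
E° = -0.880 / 2 = -0.440 V.

-0.440 V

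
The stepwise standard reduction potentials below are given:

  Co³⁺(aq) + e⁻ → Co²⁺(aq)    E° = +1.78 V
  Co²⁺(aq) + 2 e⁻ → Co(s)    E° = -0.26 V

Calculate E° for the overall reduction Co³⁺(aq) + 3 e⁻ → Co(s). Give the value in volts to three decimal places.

+0.420 V

Adding the free-energy changes (−nFE°) of the two steps gives −n₃FE°₃ = −n₁FE°₁ − n₂FE°₂.
E°₃ = (1×+1.78 + 2×-0.26) / 3 = (+1.260) / 3 = +0.420 V.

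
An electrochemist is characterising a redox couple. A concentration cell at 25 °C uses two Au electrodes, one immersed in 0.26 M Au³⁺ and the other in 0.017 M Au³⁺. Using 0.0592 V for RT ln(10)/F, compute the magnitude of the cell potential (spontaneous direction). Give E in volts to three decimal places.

+0.023 V

For a concentration cell E°cell = 0. The 0.26 M side is the cathode (reduction is favoured where [Au³⁺] is higher).
With n = 3, E = −(0.0592/3) log([Au³⁺]ₐₙ/[Au³⁺]꜀ₐₜ) = −(0.0592/3) log(0.017/0.26) = −(0.0592/3)(-1.185) = +0.023 V.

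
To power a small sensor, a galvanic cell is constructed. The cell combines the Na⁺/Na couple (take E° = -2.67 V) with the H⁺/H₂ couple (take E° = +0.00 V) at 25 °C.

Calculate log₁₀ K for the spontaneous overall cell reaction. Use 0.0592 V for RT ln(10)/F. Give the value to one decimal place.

90.2

Cathode: H⁺/H₂; anode: Na⁺/Na. E°cell = +2.67 V, n = 2.
log K = nE°cell / 0.0592 = (2)(+2.67) / 0.0592 = 90.2.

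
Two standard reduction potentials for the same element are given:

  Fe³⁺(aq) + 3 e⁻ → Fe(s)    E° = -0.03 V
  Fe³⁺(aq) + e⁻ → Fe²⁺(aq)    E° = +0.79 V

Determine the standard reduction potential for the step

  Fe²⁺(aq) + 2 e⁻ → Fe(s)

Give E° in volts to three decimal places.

Sequential free energies add, so n₃E°₃ = n₁E°₁ + n₂E°₂.
With n₃ = 3, and the known step contributing 1×(+0.79) V, the unknown satisfies 2·E° = 3×(-0.03) − 1×(+0.79) = -0.880.
E° = -0.880 / 2 = -0.440 V.

-0.440 V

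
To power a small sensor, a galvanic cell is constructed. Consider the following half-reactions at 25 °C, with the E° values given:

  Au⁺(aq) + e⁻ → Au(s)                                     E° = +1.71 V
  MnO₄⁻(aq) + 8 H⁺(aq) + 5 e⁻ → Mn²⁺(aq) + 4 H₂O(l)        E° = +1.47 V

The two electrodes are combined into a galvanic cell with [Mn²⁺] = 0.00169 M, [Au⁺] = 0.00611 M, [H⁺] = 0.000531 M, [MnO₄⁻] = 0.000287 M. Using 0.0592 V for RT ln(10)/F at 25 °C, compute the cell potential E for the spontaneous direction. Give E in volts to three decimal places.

+0.428 V

Au⁺/Au is the cathode (higher E°), MnO₄⁻/Mn²⁺ the anode: E°cell = +1.71 − (+1.47) = +0.24 V, n = 5.
Overall: 5 Au⁺(aq) + Mn²⁺(aq) + 4 H₂O(l) → 5 Au(s) + MnO₄⁻(aq) + 8 H⁺(aq)
Q = [MnO₄⁻]·[H⁺]^8 / ([Au⁺]^5·[Mn²⁺]); log Q = -15.899.
E = E° − (0.0592/n) log Q = +0.24 − (0.0592/5)(-15.899) = +0.428 V.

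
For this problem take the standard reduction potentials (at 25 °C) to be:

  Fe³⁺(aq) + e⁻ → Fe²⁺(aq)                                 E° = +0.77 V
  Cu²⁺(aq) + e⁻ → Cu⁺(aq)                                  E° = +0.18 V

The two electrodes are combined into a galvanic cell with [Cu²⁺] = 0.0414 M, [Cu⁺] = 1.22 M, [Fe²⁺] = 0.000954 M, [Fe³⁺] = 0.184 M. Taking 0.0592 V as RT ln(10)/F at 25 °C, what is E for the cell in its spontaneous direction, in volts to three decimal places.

Fe³⁺/Fe²⁺ is the cathode (higher E°), Cu²⁺/Cu⁺ the anode: E°cell = +0.77 − (+0.18) = +0.59 V, n = 1.
Overall: Fe³⁺(aq) + Cu⁺(aq) → Fe²⁺(aq) + Cu²⁺(aq)
Q = [Fe²⁺]·[Cu²⁺] / ([Fe³⁺]·[Cu⁺]); log Q = -3.755.
E = E° − (0.0592/n) log Q = +0.59 − (0.0592/1)(-3.755) = +0.812 V.

+0.812 V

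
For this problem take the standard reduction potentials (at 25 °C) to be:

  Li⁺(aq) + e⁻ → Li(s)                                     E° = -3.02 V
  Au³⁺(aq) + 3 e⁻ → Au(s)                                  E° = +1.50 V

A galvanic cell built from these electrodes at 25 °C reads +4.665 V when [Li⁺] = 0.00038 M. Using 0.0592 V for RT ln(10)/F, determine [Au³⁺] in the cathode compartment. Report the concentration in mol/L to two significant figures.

Au³⁺/Au is the cathode, Li⁺/Li the anode: E°cell = +4.52 V, n = 3.
Overall reaction: Au³⁺(aq) + 3 Li(s) → Au(s) + 3 Li⁺(aq); Q = [Li⁺]^3/[Au³⁺]^1.
From E = E° − (0.0592/n) log Q: log Q = (E° − E)·n/0.0592 = (+4.52 − (+4.665))·3/0.0592 = -7.3480.
So 1·log[Au³⁺] = 3·log(0.00038) − log Q = -10.2606 − (-7.3480) = -2.9126; [Au³⁺] = 10^(-2.9126) ≈ 0.0012 M.

0.0012 M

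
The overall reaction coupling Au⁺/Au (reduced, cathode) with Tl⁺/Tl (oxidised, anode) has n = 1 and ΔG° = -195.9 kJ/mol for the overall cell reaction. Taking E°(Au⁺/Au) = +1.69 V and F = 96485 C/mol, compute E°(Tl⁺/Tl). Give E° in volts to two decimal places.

E°cell = −ΔG°/(nF) = −(-195.9×10³)/((1)(96485)) = +2.030 V.
Since Au⁺/Au is the cathode and Tl⁺/Tl the anode, E°cell = E°(Au⁺/Au) − E°(Tl⁺/Tl).
So E°(Tl⁺/Tl) = E°(Au⁺/Au) − E°cell = (+1.69) − (+2.030) = -0.34 V.

-0.34 V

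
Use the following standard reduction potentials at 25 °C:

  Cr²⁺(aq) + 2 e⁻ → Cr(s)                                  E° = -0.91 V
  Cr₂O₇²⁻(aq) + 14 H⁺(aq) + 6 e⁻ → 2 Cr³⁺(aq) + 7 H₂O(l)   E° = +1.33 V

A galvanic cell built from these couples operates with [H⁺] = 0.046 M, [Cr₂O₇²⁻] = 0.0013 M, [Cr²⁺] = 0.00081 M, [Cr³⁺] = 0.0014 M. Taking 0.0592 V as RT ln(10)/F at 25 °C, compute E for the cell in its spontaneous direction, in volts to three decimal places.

+2.175 V

Cr₂O₇²⁻/Cr³⁺ is the cathode (higher E°), Cr²⁺/Cr the anode: E°cell = +1.33 − (-0.91) = +2.24 V, n = 6.
Overall: Cr₂O₇²⁻(aq) + 14 H⁺(aq) + 3 Cr(s) → 2 Cr³⁺(aq) + 7 H₂O(l) + 3 Cr²⁺(aq)
Q = [Cr³⁺]^2·[Cr²⁺]^3 / ([Cr₂O₇²⁻]·[H⁺]^14); log Q = 6.625.
E = E° − (0.0592/n) log Q = +2.24 − (0.0592/6)(6.625) = +2.175 V.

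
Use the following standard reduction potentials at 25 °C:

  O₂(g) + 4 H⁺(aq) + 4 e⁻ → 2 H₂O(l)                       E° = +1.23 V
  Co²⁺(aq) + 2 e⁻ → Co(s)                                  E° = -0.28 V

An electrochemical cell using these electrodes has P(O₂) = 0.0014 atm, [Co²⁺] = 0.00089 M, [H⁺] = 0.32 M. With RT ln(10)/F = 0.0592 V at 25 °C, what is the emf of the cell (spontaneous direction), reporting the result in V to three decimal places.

O₂/H₂O is the cathode (higher E°), Co²⁺/Co the anode: E°cell = +1.23 − (-0.28) = +1.51 V, n = 4.
Overall: O₂(g) + 4 H⁺(aq) + 2 Co(s) → 2 H₂O(l) + 2 Co²⁺(aq)
Q = [Co²⁺]^2 / (P(O₂)·[H⁺]^4); log Q = -1.268.
E = E° − (0.0592/n) log Q = +1.51 − (0.0592/4)(-1.268) = +1.529 V.

+1.529 V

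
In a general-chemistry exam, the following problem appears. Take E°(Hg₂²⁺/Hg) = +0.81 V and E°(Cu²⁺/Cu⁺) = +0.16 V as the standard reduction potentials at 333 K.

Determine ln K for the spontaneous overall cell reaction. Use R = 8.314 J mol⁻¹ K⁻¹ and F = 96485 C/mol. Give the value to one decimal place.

45.3

Cathode: Hg₂²⁺/Hg; anode: Cu²⁺/Cu⁺. E°cell = (+0.81) − (+0.16) = +0.65 V, with n = 2.
ΔG° = −nFE° = −RT ln K, so ln K = nFE°/(RT) = (2)(96485)(+0.65) / ((8.314)(333)) = 45.305.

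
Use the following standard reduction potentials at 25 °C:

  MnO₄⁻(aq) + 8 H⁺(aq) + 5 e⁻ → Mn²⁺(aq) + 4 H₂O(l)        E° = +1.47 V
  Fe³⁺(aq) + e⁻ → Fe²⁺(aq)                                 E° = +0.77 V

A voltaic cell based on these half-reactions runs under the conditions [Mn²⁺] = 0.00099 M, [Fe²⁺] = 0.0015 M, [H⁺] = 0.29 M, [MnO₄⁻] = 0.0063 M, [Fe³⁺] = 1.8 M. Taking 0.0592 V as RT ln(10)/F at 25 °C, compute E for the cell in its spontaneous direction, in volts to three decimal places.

+0.476 V

MnO₄⁻/Mn²⁺ is the cathode (higher E°), Fe³⁺/Fe²⁺ the anode: E°cell = +1.47 − (+0.77) = +0.70 V, n = 5.
Overall: MnO₄⁻(aq) + 8 H⁺(aq) + 5 Fe²⁺(aq) → Mn²⁺(aq) + 4 H₂O(l) + 5 Fe³⁺(aq)
Q = [Mn²⁺]·[Fe³⁺]^5 / ([MnO₄⁻]·[H⁺]^8·[Fe²⁺]^5); log Q = 18.893.
E = E° − (0.0592/n) log Q = +0.70 − (0.0592/5)(18.893) = +0.476 V.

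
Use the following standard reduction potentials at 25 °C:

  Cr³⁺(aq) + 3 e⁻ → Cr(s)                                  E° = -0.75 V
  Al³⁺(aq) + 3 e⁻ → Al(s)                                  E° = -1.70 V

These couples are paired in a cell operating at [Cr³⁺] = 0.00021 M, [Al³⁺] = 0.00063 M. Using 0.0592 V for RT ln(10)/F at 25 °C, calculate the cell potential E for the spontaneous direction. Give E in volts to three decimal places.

+0.941 V

Cr³⁺/Cr is the cathode (higher E°), Al³⁺/Al the anode: E°cell = -0.75 − (-1.70) = +0.95 V, n = 3.
Overall: Cr³⁺(aq) + Al(s) → Cr(s) + Al³⁺(aq)
Q = [Al³⁺] / ([Cr³⁺]); log Q = 0.477.
E = E° − (0.0592/n) log Q = +0.95 − (0.0592/3)(0.477) = +0.941 V.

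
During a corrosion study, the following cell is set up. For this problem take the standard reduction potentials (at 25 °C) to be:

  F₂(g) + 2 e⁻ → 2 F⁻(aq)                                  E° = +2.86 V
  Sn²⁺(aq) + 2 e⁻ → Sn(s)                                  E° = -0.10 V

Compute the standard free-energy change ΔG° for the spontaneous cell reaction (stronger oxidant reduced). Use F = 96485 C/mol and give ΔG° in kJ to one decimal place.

F₂/F⁻ (E° = +2.86 V) is the cathode; Sn²⁺/Sn (E° = -0.10 V) is the anode, so E°cell = +2.96 V.
Balancing electrons gives n = 2 (lcm of 2 and 2).
ΔG° = −nFE° = −(2)(96485)(+2.96) = -571,191 J = -571.2 kJ.

-571.2 kJ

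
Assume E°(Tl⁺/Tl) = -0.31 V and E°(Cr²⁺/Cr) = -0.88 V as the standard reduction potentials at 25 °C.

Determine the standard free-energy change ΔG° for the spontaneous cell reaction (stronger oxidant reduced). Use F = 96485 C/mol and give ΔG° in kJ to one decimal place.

Tl⁺/Tl (E° = -0.31 V) is the cathode; Cr²⁺/Cr (E° = -0.88 V) is the anode, so E°cell = +0.57 V.
Balancing electrons gives n = 2 (lcm of 1 and 2).
ΔG° = −nFE° = −(2)(96485)(+0.57) = -109,993 J = -110.0 kJ.

-110.0 kJ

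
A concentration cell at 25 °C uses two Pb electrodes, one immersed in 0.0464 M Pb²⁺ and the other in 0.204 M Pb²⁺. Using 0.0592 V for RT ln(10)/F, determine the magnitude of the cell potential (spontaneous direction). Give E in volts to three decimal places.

For a concentration cell E°cell = 0. The 0.204 M side is the cathode (reduction is favoured where [Pb²⁺] is higher).
With n = 2, E = −(0.0592/2) log([Pb²⁺]ₐₙ/[Pb²⁺]꜀ₐₜ) = −(0.0592/2) log(0.0464/0.204) = −(0.0592/2)(-0.643) = +0.019 V.

+0.019 V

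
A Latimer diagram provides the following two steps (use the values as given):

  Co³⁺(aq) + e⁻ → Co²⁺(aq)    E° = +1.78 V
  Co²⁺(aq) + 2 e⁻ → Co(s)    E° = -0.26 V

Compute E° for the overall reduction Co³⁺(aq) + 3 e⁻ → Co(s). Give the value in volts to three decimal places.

Standard free energies of sequential steps add: ΔG°₃ = ΔG°₁ + ΔG°₂, so n₃E°₃ = n₁E°₁ + n₂E°₂.
E°₃ = (1×+1.78 + 2×-0.26) / 3 = (+1.260) / 3 = +0.420 V.
Simply averaging or adding the two E° values would be wrong; the electron-weighted sum is required.

+0.420 V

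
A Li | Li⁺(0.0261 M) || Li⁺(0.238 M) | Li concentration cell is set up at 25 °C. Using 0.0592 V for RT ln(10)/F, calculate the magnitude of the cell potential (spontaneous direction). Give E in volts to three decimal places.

+0.057 V

For a concentration cell E°cell = 0. The 0.238 M side is the cathode (reduction is favoured where [Li⁺] is higher).
With n = 1, E = −(0.0592/1) log([Li⁺]ₐₙ/[Li⁺]꜀ₐₜ) = −(0.0592/1) log(0.0261/0.238) = −(0.0592/1)(-0.960) = +0.057 V.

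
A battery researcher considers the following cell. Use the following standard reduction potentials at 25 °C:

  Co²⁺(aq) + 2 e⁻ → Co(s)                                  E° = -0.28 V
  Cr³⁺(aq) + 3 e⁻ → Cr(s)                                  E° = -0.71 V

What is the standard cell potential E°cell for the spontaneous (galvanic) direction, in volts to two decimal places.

The Co²⁺/Co couple has the higher reduction potential, so it is the cathode; Cr³⁺/Cr is oxidised at the anode.
E°cell = E°(cathode) − E°(anode) = (-0.28) − (-0.71) = +0.43 V.

+0.43 V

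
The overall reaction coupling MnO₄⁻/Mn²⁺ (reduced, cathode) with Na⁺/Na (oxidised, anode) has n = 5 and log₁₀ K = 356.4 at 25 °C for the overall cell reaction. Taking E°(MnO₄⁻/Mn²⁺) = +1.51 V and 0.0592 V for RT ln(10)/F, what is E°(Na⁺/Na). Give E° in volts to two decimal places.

E°cell = (0.0592/n)·log K = (0.0592/5)(356.4) = +4.220 V.
Since MnO₄⁻/Mn²⁺ is the cathode and Na⁺/Na the anode, E°cell = E°(MnO₄⁻/Mn²⁺) − E°(Na⁺/Na).
So E°(Na⁺/Na) = E°(MnO₄⁻/Mn²⁺) − E°cell = (+1.51) − (+4.220) = -2.71 V.

-2.71 V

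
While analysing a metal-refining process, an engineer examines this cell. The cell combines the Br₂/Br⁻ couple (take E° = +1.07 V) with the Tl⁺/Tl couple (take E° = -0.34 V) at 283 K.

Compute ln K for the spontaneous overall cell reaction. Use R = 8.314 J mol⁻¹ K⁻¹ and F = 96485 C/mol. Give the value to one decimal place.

Cathode: Br₂/Br⁻; anode: Tl⁺/Tl. E°cell = (+1.07) − (-0.34) = +1.41 V, with n = 2.
ΔG° = −nFE° = −RT ln K, so ln K = nFE°/(RT) = (2)(96485)(+1.41) / ((8.314)(283)) = 115.641.

115.6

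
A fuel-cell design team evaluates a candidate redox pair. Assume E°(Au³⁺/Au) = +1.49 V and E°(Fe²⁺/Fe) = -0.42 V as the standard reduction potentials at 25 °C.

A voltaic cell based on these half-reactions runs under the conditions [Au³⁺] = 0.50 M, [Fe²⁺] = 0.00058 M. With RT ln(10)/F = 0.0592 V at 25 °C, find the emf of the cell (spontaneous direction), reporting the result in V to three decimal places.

+2.000 V

Au³⁺/Au is the cathode (higher E°), Fe²⁺/Fe the anode: E°cell = +1.49 − (-0.42) = +1.91 V, n = 6.
Overall: 2 Au³⁺(aq) + 3 Fe(s) → 2 Au(s) + 3 Fe²⁺(aq)
Q = [Fe²⁺]^3 / ([Au³⁺]^2); log Q = -9.108.
E = E° − (0.0592/n) log Q = +1.91 − (0.0592/6)(-9.108) = +2.000 V.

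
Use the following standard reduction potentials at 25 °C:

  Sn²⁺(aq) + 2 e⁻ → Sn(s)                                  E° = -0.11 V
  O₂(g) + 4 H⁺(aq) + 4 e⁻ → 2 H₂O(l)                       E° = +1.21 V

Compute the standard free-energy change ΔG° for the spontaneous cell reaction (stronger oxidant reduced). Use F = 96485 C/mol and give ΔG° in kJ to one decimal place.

-509.4 kJ

O₂/H₂O (E° = +1.21 V) is the cathode; Sn²⁺/Sn (E° = -0.11 V) is the anode, so E°cell = +1.32 V.
Balancing electrons gives n = 4 (lcm of 4 and 2).
ΔG° = −nFE° = −(4)(96485)(+1.32) = -509,441 J = -509.4 kJ.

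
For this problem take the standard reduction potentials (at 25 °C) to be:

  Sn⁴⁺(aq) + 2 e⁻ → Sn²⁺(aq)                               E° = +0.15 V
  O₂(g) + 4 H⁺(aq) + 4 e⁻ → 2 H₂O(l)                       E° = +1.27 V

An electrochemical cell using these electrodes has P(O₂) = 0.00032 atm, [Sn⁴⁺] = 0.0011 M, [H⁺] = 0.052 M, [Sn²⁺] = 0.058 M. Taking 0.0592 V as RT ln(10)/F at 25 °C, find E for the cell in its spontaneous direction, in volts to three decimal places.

+1.043 V

O₂/H₂O is the cathode (higher E°), Sn⁴⁺/Sn²⁺ the anode: E°cell = +1.27 − (+0.15) = +1.12 V, n = 4.
Overall: O₂(g) + 4 H⁺(aq) + 2 Sn²⁺(aq) → 2 H₂O(l) + 2 Sn⁴⁺(aq)
Q = [Sn⁴⁺]^2 / (P(O₂)·[H⁺]^4·[Sn²⁺]^2); log Q = 5.187.
E = E° − (0.0592/n) log Q = +1.12 − (0.0592/4)(5.187) = +1.043 V.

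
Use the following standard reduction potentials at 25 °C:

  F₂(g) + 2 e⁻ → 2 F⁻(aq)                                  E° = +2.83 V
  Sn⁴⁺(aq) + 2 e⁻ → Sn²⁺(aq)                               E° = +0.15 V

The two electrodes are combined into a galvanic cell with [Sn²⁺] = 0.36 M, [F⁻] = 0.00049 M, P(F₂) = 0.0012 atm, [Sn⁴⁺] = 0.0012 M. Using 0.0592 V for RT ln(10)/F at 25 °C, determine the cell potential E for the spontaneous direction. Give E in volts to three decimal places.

+2.863 V

F₂/F⁻ is the cathode (higher E°), Sn⁴⁺/Sn²⁺ the anode: E°cell = +2.83 − (+0.15) = +2.68 V, n = 2.
Overall: F₂(g) + Sn²⁺(aq) → 2 F⁻(aq) + Sn⁴⁺(aq)
Q = [F⁻]^2·[Sn⁴⁺] / (P(F₂)·[Sn²⁺]); log Q = -6.176.
E = E° − (0.0592/n) log Q = +2.68 − (0.0592/2)(-6.176) = +2.863 V.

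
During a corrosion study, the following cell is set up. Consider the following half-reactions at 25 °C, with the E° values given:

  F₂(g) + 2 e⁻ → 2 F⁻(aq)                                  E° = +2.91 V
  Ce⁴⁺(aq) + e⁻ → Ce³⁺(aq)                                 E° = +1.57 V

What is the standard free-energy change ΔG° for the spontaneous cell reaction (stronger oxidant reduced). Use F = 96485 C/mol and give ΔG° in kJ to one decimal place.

F₂/F⁻ (E° = +2.91 V) is the cathode; Ce⁴⁺/Ce³⁺ (E° = +1.57 V) is the anode, so E°cell = +1.34 V.
Balancing electrons gives n = 2 (lcm of 2 and 1).
ΔG° = −nFE° = −(2)(96485)(+1.34) = -258,580 J = -258.6 kJ.

-258.6 kJ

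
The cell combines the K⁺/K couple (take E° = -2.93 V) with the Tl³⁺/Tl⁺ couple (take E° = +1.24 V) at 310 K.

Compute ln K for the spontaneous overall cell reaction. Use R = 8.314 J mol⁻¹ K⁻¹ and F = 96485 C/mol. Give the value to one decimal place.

312.2

Cathode: Tl³⁺/Tl⁺; anode: K⁺/K. E°cell = (+1.24) − (-2.93) = +4.17 V, with n = 2.
ΔG° = −nFE° = −RT ln K, so ln K = nFE°/(RT) = (2)(96485)(+4.17) / ((8.314)(310)) = 312.215.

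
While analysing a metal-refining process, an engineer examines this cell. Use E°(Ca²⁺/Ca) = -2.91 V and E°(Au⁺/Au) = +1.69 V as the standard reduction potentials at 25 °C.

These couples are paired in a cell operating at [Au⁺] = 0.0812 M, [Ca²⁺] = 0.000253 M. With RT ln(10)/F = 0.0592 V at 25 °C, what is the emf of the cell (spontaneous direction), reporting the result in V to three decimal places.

Au⁺/Au is the cathode (higher E°), Ca²⁺/Ca the anode: E°cell = +1.69 − (-2.91) = +4.60 V, n = 2.
Overall: 2 Au⁺(aq) + Ca(s) → 2 Au(s) + Ca²⁺(aq)
Q = [Ca²⁺] / ([Au⁺]^2); log Q = -1.416.
E = E° − (0.0592/n) log Q = +4.60 − (0.0592/2)(-1.416) = +4.642 V.

+4.642 V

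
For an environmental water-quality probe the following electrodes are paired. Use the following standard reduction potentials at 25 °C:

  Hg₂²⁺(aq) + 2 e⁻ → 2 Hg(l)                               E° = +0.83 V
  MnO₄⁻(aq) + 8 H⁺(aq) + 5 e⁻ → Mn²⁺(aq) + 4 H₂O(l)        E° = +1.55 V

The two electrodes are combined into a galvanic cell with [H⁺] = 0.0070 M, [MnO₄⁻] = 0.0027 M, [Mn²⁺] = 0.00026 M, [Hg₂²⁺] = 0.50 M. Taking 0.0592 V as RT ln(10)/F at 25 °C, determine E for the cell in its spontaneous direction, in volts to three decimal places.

+0.537 V

MnO₄⁻/Mn²⁺ is the cathode (higher E°), Hg₂²⁺/Hg the anode: E°cell = +1.55 − (+0.83) = +0.72 V, n = 10.
Overall: 2 MnO₄⁻(aq) + 16 H⁺(aq) + 10 Hg(l) → 2 Mn²⁺(aq) + 8 H₂O(l) + 5 Hg₂²⁺(aq)
Q = [Mn²⁺]^2·[Hg₂²⁺]^5 / ([MnO₄⁻]^2·[H⁺]^16); log Q = 30.941.
E = E° − (0.0592/n) log Q = +0.72 − (0.0592/10)(30.941) = +0.537 V.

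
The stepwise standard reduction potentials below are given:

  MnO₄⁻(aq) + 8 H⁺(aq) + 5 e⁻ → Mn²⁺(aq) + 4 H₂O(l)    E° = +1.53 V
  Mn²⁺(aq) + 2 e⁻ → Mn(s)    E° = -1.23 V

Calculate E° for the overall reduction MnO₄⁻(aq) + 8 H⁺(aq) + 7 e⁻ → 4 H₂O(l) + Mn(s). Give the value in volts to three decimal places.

Standard free energies of sequential steps add: ΔG°₃ = ΔG°₁ + ΔG°₂, so n₃E°₃ = n₁E°₁ + n₂E°₂.
E°₃ = (5×+1.53 + 2×-1.23) / 7 = (+5.190) / 7 = +0.741 V.

+0.741 V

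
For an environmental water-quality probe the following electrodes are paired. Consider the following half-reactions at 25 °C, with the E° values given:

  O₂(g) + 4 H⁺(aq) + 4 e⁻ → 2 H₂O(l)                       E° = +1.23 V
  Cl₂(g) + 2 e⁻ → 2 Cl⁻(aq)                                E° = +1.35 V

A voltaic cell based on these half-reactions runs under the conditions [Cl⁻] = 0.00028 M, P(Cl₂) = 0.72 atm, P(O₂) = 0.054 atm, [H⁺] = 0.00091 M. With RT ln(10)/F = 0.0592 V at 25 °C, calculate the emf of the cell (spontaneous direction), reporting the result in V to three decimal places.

Cl₂/Cl⁻ is the cathode (higher E°), O₂/H₂O the anode: E°cell = +1.35 − (+1.23) = +0.12 V, n = 4.
Overall: 2 Cl₂(g) + 2 H₂O(l) → 4 Cl⁻(aq) + O₂(g) + 4 H⁺(aq)
Q = [Cl⁻]^4·P(O₂)·[H⁺]^4 / (P(Cl₂)^2); log Q = -27.357.
E = E° − (0.0592/n) log Q = +0.12 − (0.0592/4)(-27.357) = +0.525 V.

+0.525 V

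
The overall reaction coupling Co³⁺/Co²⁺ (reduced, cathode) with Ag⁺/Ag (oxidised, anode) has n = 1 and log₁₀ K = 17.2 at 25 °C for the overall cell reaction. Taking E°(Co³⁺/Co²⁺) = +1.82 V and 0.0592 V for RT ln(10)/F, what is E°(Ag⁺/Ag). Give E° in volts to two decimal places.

E°cell = (0.0592/n)·log K = (0.0592/1)(17.2) = +1.018 V.
Since Co³⁺/Co²⁺ is the cathode and Ag⁺/Ag the anode, E°cell = E°(Co³⁺/Co²⁺) − E°(Ag⁺/Ag).
So E°(Ag⁺/Ag) = E°(Co³⁺/Co²⁺) − E°cell = (+1.82) − (+1.018) = +0.80 V.

+0.80 V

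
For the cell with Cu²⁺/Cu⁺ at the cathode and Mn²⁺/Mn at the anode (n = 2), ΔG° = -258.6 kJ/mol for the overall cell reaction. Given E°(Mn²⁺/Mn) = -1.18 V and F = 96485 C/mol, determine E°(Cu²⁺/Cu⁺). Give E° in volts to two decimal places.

+0.16 V

E°cell = −ΔG°/(nF) = −(-258.6×10³)/((2)(96485)) = +1.340 V.
Since Cu²⁺/Cu⁺ is the cathode and Mn²⁺/Mn the anode, E°cell = E°(Cu²⁺/Cu⁺) − E°(Mn²⁺/Mn).
So E°(Cu²⁺/Cu⁺) = E°cell + E°(Mn²⁺/Mn) = +1.340 + (-1.18) = +0.16 V.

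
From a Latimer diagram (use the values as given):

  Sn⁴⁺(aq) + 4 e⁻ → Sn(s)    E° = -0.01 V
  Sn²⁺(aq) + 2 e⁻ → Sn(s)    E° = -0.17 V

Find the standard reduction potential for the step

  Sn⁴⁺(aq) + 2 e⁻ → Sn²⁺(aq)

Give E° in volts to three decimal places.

Sequential free energies add, so n₃E°₃ = n₁E°₁ + n₂E°₂.
With n₃ = 4, and the known step contributing 2×(-0.17) V, the unknown satisfies 2·E° = 4×(-0.01) − 2×(-0.17) = +0.300.
E° = +0.300 / 2 = +0.150 V.

+0.150 V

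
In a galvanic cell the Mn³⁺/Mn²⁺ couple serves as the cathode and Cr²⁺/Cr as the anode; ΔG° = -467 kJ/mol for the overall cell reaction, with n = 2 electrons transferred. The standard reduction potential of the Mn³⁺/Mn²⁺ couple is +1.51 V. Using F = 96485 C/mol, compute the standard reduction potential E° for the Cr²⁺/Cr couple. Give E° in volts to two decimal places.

E°cell = −ΔG°/(nF) = −(-467×10³)/((2)(96485)) = +2.420 V.
Since Mn³⁺/Mn²⁺ is the cathode and Cr²⁺/Cr the anode, E°cell = E°(Mn³⁺/Mn²⁺) − E°(Cr²⁺/Cr).
So E°(Cr²⁺/Cr) = E°(Mn³⁺/Mn²⁺) − E°cell = (+1.51) − (+2.420) = -0.91 V.

-0.91 V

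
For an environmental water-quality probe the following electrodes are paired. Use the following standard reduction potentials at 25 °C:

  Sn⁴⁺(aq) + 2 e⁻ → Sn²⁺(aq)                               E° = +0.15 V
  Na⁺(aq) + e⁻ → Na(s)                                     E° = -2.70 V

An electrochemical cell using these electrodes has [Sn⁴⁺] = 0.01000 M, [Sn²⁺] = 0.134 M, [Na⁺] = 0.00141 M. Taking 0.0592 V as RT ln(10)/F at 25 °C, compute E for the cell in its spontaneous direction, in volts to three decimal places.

+2.985 V

Sn⁴⁺/Sn²⁺ is the cathode (higher E°), Na⁺/Na the anode: E°cell = +0.15 − (-2.70) = +2.85 V, n = 2.
Overall: Sn⁴⁺(aq) + 2 Na(s) → Sn²⁺(aq) + 2 Na⁺(aq)
Q = [Sn²⁺]·[Na⁺]^2 / ([Sn⁴⁺]); log Q = -4.574.
E = E° − (0.0592/n) log Q = +2.85 − (0.0592/2)(-4.574) = +2.985 V.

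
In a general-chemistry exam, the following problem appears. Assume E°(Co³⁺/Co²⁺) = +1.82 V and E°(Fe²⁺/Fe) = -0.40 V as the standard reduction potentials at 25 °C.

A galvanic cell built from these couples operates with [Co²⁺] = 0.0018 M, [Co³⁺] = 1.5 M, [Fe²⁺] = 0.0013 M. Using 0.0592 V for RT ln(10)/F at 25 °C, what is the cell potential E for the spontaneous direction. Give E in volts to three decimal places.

+2.478 V

Co³⁺/Co²⁺ is the cathode (higher E°), Fe²⁺/Fe the anode: E°cell = +1.82 − (-0.40) = +2.22 V, n = 2.
Overall: 2 Co³⁺(aq) + Fe(s) → 2 Co²⁺(aq) + Fe²⁺(aq)
Q = [Co²⁺]^2·[Fe²⁺] / ([Co³⁺]^2); log Q = -8.728.
E = E° − (0.0592/n) log Q = +2.22 − (0.0592/2)(-8.728) = +2.478 V.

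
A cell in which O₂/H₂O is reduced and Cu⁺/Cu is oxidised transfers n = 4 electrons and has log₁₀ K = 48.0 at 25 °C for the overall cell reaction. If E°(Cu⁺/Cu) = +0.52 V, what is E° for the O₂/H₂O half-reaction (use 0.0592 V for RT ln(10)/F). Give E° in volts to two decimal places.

+1.23 V

E°cell = (0.0592/n)·log K = (0.0592/4)(48.0) = +0.710 V.
Since O₂/H₂O is the cathode and Cu⁺/Cu the anode, E°cell = E°(O₂/H₂O) − E°(Cu⁺/Cu).
So E°(O₂/H₂O) = E°cell + E°(Cu⁺/Cu) = +0.710 + (+0.52) = +1.23 V.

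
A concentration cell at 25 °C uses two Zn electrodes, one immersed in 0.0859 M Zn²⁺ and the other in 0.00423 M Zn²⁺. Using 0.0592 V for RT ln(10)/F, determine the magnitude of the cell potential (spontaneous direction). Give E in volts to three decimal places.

+0.039 V

For a concentration cell E°cell = 0. The 0.0859 M side is the cathode (reduction is favoured where [Zn²⁺] is higher).
With n = 2, E = −(0.0592/2) log([Zn²⁺]ₐₙ/[Zn²⁺]꜀ₐₜ) = −(0.0592/2) log(0.00423/0.0859) = −(0.0592/2)(-1.308) = +0.039 V.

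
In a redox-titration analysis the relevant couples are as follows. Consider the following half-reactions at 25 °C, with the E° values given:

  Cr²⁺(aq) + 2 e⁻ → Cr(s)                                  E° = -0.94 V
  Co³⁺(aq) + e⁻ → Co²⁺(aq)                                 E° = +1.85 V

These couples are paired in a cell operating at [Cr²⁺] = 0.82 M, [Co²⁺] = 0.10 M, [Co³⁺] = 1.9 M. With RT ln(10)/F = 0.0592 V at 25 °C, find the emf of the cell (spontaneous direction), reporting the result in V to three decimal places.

Co³⁺/Co²⁺ is the cathode (higher E°), Cr²⁺/Cr the anode: E°cell = +1.85 − (-0.94) = +2.79 V, n = 2.
Overall: 2 Co³⁺(aq) + Cr(s) → 2 Co²⁺(aq) + Cr²⁺(aq)
Q = [Co²⁺]^2·[Cr²⁺] / ([Co³⁺]^2); log Q = -2.644.
E = E° − (0.0592/n) log Q = +2.79 − (0.0592/2)(-2.644) = +2.868 V.

+2.868 V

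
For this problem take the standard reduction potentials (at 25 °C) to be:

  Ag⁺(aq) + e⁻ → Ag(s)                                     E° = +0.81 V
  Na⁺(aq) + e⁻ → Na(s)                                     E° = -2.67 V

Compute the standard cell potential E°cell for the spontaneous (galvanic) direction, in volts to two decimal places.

+3.48 V

The Ag⁺/Ag couple has the higher reduction potential, so it is the cathode; Na⁺/Na is oxidised at the anode.
E°cell = E°(cathode) − E°(anode) = (+0.81) − (-2.67) = +3.48 V.
Since E°cell > 0, the reaction is spontaneous under standard conditions.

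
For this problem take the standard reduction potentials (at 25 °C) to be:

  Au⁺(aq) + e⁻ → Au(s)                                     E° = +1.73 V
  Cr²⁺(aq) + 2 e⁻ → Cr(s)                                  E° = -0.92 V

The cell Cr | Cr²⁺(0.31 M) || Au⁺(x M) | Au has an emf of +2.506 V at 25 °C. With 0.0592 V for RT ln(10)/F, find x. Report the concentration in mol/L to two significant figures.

Au⁺/Au is the cathode, Cr²⁺/Cr the anode: E°cell = +2.65 V, n = 2.
Overall reaction: 2 Au⁺(aq) + Cr(s) → 2 Au(s) + Cr²⁺(aq); Q = [Cr²⁺]^1/[Au⁺]^2.
From E = E° − (0.0592/n) log Q: log Q = (E° − E)·n/0.0592 = (+2.65 − (+2.506))·2/0.0592 = 4.8649.
So 2·log[Au⁺] = 1·log(0.31) − log Q = -0.5086 − (4.8649) = -5.3735; log[Au⁺] = -5.3735 / 2 = -2.6867; [Au⁺] = 10^(-2.6867) ≈ 0.0021 M.

0.0021 M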